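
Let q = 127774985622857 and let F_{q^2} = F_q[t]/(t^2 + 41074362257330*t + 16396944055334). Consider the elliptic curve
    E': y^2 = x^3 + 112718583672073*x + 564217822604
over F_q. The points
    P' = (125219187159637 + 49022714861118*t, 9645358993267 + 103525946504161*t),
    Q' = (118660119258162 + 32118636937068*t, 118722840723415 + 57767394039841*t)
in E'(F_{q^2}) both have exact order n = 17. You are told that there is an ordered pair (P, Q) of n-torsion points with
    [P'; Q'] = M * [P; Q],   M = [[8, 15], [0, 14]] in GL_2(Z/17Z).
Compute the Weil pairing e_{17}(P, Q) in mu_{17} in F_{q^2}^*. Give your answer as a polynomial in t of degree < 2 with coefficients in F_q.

46798350863120 + 13215591343866*t

e_{17} is bilinear + alternating on E[17], so e_{17}(8*P + 15*Q, 14*Q) = e_{17}(P,Q)^(8*14-15*0).
det(M) mod 17 = 10; its inverse in (Z/17)^* is 12 (check: 10*12 mod 17 = 1).
n = 17 = (10001)_2 (5 bits, wt 2); accumulate f_{17,P'}(Q'+S)/f_{17,P'}(S) along the 4-step ladder.
The quotient is 91095838178486 + 49890279412353*t.
e_{17}(P,Q) = (91095838178486 + 49890279412353*t)^{12} = 46798350863120 + 13215591343866*t.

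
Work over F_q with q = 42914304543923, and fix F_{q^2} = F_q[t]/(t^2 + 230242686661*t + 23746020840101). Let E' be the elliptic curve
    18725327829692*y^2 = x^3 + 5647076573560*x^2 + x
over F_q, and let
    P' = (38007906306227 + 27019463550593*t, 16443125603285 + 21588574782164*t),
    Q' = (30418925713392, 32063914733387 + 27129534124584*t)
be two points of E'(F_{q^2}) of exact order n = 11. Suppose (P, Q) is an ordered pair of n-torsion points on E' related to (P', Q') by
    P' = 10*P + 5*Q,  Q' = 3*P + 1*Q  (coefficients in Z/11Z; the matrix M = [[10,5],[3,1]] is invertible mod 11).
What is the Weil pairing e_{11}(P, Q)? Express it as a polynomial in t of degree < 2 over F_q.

The 11-Weil pairing on E[11] over F_{42914304543923} is alternating-bilinear: e_{11}(P',Q') = e_{11}(P,Q)^det(M).
Inverting 6 mod 11: 2. Thus e_{11}(P,Q) = e(P',Q')^{2}.
Montgomery->Weierstrass: x_W = 9002826341012*x+8973441764571, y_W=9002826341012*y on F_{42914304543923}; lands on y^2=x^3+37870633185562*x+30881082362293.
n = 11 = (1011)_2 (4 bits, wt 3); accumulate f_{11,P'}(Q'+S)/f_{11,P'}(S) along the 3-step ladder.
Miller gives e_{11}(P',Q') = 7417260252761 + 9505986878934*t in F_{42914304543923^2}.
Thus e_{11}(P,Q) = 40459432280161 + 5456313078957*t.

40459432280161 + 5456313078957*t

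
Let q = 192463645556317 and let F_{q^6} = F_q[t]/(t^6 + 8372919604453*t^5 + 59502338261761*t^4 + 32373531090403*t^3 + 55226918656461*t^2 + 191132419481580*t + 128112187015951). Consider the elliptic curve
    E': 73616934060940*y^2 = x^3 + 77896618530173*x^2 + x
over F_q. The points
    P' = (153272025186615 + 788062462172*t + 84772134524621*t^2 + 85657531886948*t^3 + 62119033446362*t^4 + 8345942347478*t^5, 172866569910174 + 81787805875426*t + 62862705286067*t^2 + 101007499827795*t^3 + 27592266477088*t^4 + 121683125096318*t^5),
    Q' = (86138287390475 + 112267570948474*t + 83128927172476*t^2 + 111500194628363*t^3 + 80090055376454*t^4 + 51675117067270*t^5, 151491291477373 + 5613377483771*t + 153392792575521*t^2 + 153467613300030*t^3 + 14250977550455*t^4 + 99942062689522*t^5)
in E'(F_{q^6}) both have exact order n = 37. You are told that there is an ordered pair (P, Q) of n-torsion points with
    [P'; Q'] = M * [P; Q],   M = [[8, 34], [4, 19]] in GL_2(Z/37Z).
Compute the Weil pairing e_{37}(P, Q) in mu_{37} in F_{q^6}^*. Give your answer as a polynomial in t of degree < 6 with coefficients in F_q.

12342877815595 + 22578954339999*t + 34418294937796*t^2 + 139721266385412*t^3 + 104855768168591*t^4 + 313411386701*t^5

Under M = [[8,34],[4,19]] in GL_2(Z/37), e_{37}(P',Q') = e_{37}(P,Q)^(8*19-34*4 mod 37).
det M = 8*19 - 34*4 = 16 = 16 (mod 37); 16^{-1} = 7 (mod 37).
Set x_W=61782814564326*u+40613880788045, y_W=61782814564326*v; then E': y_W^2=x_W^3+108060764704071*x_W+65943710486343.
Build f_{37,P'} and f_{37,Q'} via the 6-bit ladder of 37=100101_2; evaluate at shifted divisors; quotient in F_{192463645556317^6}.
So e_{37}(P',Q') = 84699505605169 + 91994183590568*t + 63844908960372*t^2 + 157678472540056*t^3 + 190246154291283*t^4 + 49447712426960*t^5.
Raise to 7: e(P,Q) = 12342877815595 + 22578954339999*t + 34418294937796*t^2 + 139721266385412*t^3 + 104855768168591*t^4 + 313411386701*t^5 in mu_{37}.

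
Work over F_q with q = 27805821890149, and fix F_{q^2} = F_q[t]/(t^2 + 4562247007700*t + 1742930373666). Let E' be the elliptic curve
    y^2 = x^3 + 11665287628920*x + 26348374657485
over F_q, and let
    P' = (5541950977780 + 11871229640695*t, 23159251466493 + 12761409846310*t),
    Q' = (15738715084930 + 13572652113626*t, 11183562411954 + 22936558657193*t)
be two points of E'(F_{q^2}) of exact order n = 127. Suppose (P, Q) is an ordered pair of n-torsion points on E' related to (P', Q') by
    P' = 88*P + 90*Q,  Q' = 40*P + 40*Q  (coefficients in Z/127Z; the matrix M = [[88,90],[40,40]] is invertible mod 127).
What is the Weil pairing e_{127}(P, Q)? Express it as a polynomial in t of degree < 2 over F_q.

Since e_{127}(P,P)=e_{127}(Q,Q)=1 and e_{127}(Q,P)=e_{127}(P,Q)^{-1}, expanding e_{127}(88*P + 90*Q,40*P + 40*Q) leaves e(P,Q)^det(M).
Inverting 47 mod 127: 100. Thus e_{127}(P,Q) = e(P',Q')^{100}.
7-bit Miller (1111111) on E'/F_{27805821890149} with a'=11665287628920, b'=26348374657485: accumulate tangent/chord ratios at Q'+S and P'+S'.
So e_{127}(P',Q') = 15447771749566 + 8891127443082*t.
Finally e_{127}(P,Q) = 24981216222598 + 18648812275656*t.

24981216222598 + 18648812275656*t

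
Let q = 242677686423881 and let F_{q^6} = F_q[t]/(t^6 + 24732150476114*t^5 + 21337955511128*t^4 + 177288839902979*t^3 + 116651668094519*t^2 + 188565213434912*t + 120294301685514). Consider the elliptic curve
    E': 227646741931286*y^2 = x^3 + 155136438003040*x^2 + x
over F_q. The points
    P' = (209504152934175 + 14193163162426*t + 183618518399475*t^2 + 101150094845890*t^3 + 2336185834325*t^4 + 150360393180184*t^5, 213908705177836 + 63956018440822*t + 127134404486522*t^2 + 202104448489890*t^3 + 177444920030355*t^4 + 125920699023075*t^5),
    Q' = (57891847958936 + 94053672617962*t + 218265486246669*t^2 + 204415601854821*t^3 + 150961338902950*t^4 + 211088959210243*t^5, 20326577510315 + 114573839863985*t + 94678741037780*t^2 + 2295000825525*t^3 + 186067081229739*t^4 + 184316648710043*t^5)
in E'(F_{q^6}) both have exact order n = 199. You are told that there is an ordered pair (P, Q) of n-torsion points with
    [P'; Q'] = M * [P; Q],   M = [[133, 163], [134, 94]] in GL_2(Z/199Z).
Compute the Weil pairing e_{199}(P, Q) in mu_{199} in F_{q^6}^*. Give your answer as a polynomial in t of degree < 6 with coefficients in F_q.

Under M = [[133,163],[134,94]] in GL_2(Z/199), e_{199}(P',Q') = e_{199}(P,Q)^(133*94-163*134 mod 199).
So e_{199}(P,Q) = e_{199}(P',Q')^{46}, since 13*46 = 1 mod 199.
Montgomery->Weierstrass: x_W = 96289094062834*x+19595377626380, y_W=96289094062834*y on F_{242677686423881}; lands on y^2=x^3+177613646886899*x+149145266025372.
Run Miller on y^2=x^3+177613646886899*x+149145266025372 over F_{242677686423881}: ladder 11000111 (8 bits); e = f_P(D_Q)/f_Q(D_P).
The quotient is 77774102443183 + 10102243585841*t + 85950494755580*t^2 + 225285312896598*t^3 + 161623191135924*t^4 + 124675638240586*t^5.
Hence e(P,Q) = 8132746020771 + 105961364824978*t + 147854780089538*t^2 + 52366620119731*t^3 + 83930700058319*t^4 + 13619662817364*t^5 in F_{242677686423881^6}^*.

8132746020771 + 105961364824978*t + 147854780089538*t^2 + 52366620119731*t^3 + 83930700058319*t^4 + 13619662817364*t^5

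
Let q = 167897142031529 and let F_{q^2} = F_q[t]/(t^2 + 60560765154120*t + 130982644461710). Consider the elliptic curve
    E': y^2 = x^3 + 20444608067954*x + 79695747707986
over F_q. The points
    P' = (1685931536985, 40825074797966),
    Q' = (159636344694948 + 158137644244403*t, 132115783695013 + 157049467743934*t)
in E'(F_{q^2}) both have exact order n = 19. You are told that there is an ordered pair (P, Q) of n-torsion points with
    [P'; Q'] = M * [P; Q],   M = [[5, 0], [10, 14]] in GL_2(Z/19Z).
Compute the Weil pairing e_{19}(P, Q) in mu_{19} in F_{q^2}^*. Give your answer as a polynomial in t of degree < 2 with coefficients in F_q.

Since e_{19}(P,P)=e_{19}(Q,Q)=1 and e_{19}(Q,P)=e_{19}(P,Q)^{-1}, expanding e_{19}(5*P,10*P + 14*Q) leaves e(P,Q)^det(M).
det(M) mod 19 = 13; its inverse in (Z/19)^* is 3 (check: 13*3 mod 19 = 1).
Build f_{19,P'} and f_{19,Q'} via the 5-bit ladder of 19=10011_2; evaluate at shifted divisors; quotient in F_{167897142031529^2}.
The quotient is 32329780772437 + 49348788198748*t.
e_{19}(P,Q) = (32329780772437 + 49348788198748*t)^{3} = 106779005209635 + 79577775957509*t.

106779005209635 + 79577775957509*t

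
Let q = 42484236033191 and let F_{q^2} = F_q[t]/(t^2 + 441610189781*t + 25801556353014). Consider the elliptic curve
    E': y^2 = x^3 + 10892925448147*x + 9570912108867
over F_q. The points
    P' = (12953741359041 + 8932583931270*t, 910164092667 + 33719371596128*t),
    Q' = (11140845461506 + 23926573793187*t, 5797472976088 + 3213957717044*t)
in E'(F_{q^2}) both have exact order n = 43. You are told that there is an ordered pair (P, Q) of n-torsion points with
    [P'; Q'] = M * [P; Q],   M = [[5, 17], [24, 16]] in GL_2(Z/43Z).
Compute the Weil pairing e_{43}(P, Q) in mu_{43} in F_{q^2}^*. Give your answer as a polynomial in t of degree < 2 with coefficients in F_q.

The 43-Weil pairing on E[43] over F_{42484236033191} is alternating-bilinear: e_{43}(P',Q') = e_{43}(P,Q)^det(M).
5*16 - 17*24 = -328; reduced mod 43: det = 16, inverse 35.
Double-and-add over 101011: 6-1 doublings, 4-1 additions; each step l_{T,T}/v_{2T} or l_{T,P'}/v at Q'+S for random S.
Miller gives e_{43}(P',Q') = 30934712657910 + 25006813860121*t in F_{42484236033191^2}.
Hence e(P,Q) = 35369753660962 + 38887551405992*t in F_{42484236033191^2}^*.

35369753660962 + 38887551405992*t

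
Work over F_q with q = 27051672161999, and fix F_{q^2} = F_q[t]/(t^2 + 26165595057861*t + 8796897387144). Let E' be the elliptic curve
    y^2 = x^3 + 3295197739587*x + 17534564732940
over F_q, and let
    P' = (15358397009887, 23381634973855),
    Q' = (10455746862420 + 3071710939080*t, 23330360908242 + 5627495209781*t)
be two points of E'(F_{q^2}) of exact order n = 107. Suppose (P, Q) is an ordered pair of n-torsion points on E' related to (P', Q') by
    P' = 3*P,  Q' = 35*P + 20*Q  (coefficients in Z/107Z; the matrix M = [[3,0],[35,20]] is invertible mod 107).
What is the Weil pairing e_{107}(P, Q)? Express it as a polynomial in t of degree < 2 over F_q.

13630203531753 + 3951333056601*t

The 107-Weil pairing on E[107] over F_{27051672161999} is alternating-bilinear: e_{107}(P',Q') = e_{107}(P,Q)^det(M).
det M = 3*20 - 0*35 = 60 = 60 (mod 107); 60^{-1} = 66 (mod 107).
Build f_{107,P'} and f_{107,Q'} via the 7-bit ladder of 107=1101011_2; evaluate at shifted divisors; quotient in F_{27051672161999^2}.
The quotient is 9829909708402 + 5190226276484*t.
Hence e(P,Q) = 13630203531753 + 3951333056601*t in F_{27051672161999^2}^*.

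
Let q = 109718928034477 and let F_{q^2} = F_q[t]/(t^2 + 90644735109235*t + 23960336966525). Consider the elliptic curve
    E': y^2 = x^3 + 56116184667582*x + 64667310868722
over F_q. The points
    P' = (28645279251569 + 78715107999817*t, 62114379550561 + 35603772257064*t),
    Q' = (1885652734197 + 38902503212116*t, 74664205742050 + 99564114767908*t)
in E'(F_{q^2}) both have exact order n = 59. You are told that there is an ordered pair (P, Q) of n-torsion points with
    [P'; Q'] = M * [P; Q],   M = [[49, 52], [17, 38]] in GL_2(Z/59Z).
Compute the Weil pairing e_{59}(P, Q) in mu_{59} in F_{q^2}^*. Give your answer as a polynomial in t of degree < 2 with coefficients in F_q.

Since e_{59}(P,P)=e_{59}(Q,Q)=1 and e_{59}(Q,P)=e_{59}(P,Q)^{-1}, expanding e_{59}(49*P + 52*Q,17*P + 38*Q) leaves e(P,Q)^det(M).
Hence e(P,Q) = e(P',Q')^{33} where 33 = 34^{-1} mod 59.
n = 59 = (111011)_2 (6 bits, wt 5); accumulate f_{59,P'}(Q'+S)/f_{59,P'}(S) along the 5-step ladder.
e_{59}(P',Q') = 88427881521850 + 95281839710660*t.
e_{59}(P,Q) = (88427881521850 + 95281839710660*t)^{33} = 3891600338284 + 54897577999572*t.

3891600338284 + 54897577999572*t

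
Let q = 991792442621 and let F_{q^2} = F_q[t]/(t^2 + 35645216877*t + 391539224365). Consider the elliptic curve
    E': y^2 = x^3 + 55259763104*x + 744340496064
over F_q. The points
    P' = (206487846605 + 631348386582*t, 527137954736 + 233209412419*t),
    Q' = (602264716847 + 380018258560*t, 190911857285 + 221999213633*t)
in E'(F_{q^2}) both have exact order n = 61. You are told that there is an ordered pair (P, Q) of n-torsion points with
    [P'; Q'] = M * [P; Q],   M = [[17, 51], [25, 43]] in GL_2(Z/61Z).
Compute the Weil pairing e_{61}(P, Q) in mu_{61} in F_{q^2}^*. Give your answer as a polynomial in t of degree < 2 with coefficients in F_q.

446849754085 + 899137886455*t

The 61-Weil pairing on E[61] over F_{991792442621} is alternating-bilinear: e_{61}(P',Q') = e_{61}(P,Q)^det(M).
17*43 - 51*25 = -544; reduced mod 61: det = 5, inverse 49.
n = 61 = (111101)_2 (6 bits, wt 5); accumulate f_{61,P'}(Q'+S)/f_{61,P'}(S) along the 5-step ladder.
f_P(D_Q)/f_Q(D_P) = 830095240419 + 751325728701*t.
Thus e_{61}(P,Q) = 446849754085 + 899137886455*t.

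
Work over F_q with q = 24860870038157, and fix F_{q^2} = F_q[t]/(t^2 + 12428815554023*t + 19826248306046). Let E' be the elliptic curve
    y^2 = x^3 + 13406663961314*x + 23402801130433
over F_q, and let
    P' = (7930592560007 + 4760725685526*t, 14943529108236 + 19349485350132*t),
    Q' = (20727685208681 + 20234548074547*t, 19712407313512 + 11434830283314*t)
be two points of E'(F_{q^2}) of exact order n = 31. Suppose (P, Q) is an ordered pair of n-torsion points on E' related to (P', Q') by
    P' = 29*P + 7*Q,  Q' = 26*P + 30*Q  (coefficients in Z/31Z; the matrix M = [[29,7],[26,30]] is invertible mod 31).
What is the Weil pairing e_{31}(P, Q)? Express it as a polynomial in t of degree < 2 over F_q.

5899215136838 + 4659527896483*t

e_{31} is bilinear + alternating on E[31], so e_{31}(29*P + 7*Q, 26*P + 30*Q) = e_{31}(P,Q)^(29*30-7*26).
det(M) mod 31 = 6; its inverse in (Z/31)^* is 26 (check: 6*26 mod 31 = 1).
n = 31 = (11111)_2 (5 bits, wt 5); accumulate f_{31,P'}(Q'+S)/f_{31,P'}(S) along the 4-step ladder.
e_{31}(P',Q') = 24739229408410 + 17220234093855*t.
(24739229408410 + 17220234093855*t)^{26} mod (24860870038157,f) = 5899215136838 + 4659527896483*t.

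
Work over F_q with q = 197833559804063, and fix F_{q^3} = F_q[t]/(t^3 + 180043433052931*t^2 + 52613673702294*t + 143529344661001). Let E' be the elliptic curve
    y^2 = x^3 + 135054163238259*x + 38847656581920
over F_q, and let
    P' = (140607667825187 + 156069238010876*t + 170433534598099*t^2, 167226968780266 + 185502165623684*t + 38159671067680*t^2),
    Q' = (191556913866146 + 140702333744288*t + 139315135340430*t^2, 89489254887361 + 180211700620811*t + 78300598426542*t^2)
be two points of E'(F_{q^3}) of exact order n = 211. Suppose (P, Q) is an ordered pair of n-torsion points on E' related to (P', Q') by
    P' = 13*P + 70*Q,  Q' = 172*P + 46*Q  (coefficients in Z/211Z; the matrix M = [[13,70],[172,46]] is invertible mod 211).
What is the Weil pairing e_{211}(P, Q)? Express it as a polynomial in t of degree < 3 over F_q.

e_{211} is bilinear + alternating on E[211], so e_{211}(13*P + 70*Q, 172*P + 46*Q) = e_{211}(P,Q)^(13*46-70*172).
Hence e(P,Q) = e(P',Q')^{189} where 189 = 163^{-1} mod 211.
Build f_{211,P'} and f_{211,Q'} via the 8-bit ladder of 211=11010011_2; evaluate at shifted divisors; quotient in F_{197833559804063^3}.
The quotient is 49022212829167 + 114569705523991*t + 15821420719124*t^2.
e_{211}(P,Q) = (49022212829167 + 114569705523991*t + 15821420719124*t^2)^{189} = 103637770091165 + 26150103879526*t + 43679119148654*t^2.

103637770091165 + 26150103879526*t + 43679119148654*t^2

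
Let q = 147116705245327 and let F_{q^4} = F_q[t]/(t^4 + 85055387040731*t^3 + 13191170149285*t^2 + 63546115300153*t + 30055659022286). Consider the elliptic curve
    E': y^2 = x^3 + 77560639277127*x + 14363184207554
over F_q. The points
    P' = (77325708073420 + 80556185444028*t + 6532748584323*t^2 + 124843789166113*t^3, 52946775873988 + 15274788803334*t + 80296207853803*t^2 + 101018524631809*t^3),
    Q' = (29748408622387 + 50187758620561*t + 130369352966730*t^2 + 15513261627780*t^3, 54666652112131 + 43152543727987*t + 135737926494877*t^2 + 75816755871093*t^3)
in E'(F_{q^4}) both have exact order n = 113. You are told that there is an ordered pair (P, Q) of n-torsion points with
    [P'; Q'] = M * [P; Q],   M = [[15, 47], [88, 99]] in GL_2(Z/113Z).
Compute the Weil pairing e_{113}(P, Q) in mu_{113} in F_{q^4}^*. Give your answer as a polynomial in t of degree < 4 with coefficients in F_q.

139075678948550 + 30951070244854*t + 126476809240983*t^2 + 20497149182350*t^3

Alternating bilinearity on E[113] (values in mu_{113} in F_{147116705245327^4}) gives e(P',Q') = e(P,Q)^det(M).
15*99 - 47*88 = -2651; reduced mod 113: det = 61, inverse 63.
Build f_{113,P'} and f_{113,Q'} via the 7-bit ladder of 113=1110001_2; evaluate at shifted divisors; quotient in F_{147116705245327^4}.
Result: e(P',Q') = 71898618076909 + 58155481439456*t + 129035412798640*t^2 + 88292701169319*t^3.
Thus e_{113}(P,Q) = 139075678948550 + 30951070244854*t + 126476809240983*t^2 + 20497149182350*t^3.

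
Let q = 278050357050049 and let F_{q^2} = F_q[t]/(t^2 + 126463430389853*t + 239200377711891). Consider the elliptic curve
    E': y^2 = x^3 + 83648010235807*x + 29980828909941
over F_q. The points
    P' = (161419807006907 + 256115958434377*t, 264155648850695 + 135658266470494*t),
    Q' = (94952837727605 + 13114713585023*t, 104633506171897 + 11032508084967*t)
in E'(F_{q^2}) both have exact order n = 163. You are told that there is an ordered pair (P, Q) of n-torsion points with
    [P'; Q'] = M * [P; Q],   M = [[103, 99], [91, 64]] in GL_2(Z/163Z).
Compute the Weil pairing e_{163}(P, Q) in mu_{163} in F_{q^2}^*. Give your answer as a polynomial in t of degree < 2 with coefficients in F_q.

Since e_{163}(P,P)=e_{163}(Q,Q)=1 and e_{163}(Q,P)=e_{163}(P,Q)^{-1}, expanding e_{163}(103*P + 99*Q,91*P + 64*Q) leaves e(P,Q)^det(M).
det M = 103*64 - 99*91 = -2417 = 28 (mod 163); 28^{-1} = 99 (mod 163).
Double-and-add over 10100011: 8-1 doublings, 4-1 additions; each step l_{T,T}/v_{2T} or l_{T,P'}/v at Q'+S for random S.
So e_{163}(P',Q') = 161843850292106 + 221272061265296*t.
Thus e_{163}(P,Q) = 36529509850890 + 250840685673352*t.

36529509850890 + 250840685673352*t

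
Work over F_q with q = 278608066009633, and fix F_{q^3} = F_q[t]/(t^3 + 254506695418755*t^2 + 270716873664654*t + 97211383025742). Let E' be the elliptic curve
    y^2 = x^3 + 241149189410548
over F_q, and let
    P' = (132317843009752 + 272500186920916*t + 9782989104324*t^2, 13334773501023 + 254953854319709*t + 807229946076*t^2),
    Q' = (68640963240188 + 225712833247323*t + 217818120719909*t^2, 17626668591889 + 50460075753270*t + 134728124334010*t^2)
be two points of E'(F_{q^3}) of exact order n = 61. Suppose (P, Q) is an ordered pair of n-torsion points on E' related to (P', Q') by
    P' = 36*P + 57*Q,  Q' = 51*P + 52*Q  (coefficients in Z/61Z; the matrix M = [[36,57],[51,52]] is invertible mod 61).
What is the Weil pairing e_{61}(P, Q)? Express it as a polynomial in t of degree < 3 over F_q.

23817687554434 + 133925657046399*t + 269126468886828*t^2

Since e_{61}(P,P)=e_{61}(Q,Q)=1 and e_{61}(Q,P)=e_{61}(P,Q)^{-1}, expanding e_{61}(36*P + 57*Q,51*P + 52*Q) leaves e(P,Q)^det(M).
So e_{61}(P,Q) = e_{61}(P',Q')^{31}, since 2*31 = 1 mod 61.
Double-and-add over 111101: 6-1 doublings, 5-1 additions; each step l_{T,T}/v_{2T} or l_{T,P'}/v at Q'+S for random S.
So e_{61}(P',Q') = 271539971800610 + 73111420942204*t + 269659049580121*t^2.
Raise to 31: e(P,Q) = 23817687554434 + 133925657046399*t + 269126468886828*t^2 in mu_{61}.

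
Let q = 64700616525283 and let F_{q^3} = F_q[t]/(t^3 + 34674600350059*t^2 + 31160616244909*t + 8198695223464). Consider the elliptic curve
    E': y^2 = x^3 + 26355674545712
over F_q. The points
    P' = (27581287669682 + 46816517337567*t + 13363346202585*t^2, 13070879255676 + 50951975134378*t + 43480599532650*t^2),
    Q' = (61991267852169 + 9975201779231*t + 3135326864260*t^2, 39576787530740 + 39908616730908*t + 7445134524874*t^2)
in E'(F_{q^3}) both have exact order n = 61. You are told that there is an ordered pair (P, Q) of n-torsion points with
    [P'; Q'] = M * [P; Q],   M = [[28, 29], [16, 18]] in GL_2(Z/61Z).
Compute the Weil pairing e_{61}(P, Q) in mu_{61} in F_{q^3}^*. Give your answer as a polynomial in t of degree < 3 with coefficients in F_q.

Alternating bilinearity on E[61] (values in mu_{61} in F_{64700616525283^3}) gives e(P',Q') = e(P,Q)^det(M).
Hence e(P,Q) = e(P',Q')^{29} where 29 = 40^{-1} mod 61.
Build f_{61,P'} and f_{61,Q'} via the 6-bit ladder of 61=111101_2; evaluate at shifted divisors; quotient in F_{64700616525283^3}.
f_P(D_Q)/f_Q(D_P) = 38730391253795 + 1480284054644*t + 17172878499482*t^2.
Raise to 29: e(P,Q) = 60146327091496 + 54033605254431*t + 62917507756318*t^2 in mu_{61}.

60146327091496 + 54033605254431*t + 62917507756318*t^2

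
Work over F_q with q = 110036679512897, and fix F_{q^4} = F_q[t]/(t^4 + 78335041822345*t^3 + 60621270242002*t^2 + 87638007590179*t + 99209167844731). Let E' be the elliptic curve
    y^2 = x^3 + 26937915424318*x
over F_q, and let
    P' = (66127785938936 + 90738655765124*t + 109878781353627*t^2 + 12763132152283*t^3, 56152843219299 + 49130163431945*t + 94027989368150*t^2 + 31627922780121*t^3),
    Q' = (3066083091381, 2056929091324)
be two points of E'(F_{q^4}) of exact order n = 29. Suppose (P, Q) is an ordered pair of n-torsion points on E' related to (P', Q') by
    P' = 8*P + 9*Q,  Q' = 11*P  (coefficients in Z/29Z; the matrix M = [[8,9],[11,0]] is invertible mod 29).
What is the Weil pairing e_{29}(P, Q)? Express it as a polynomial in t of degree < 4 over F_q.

46514305536995 + 78742865432280*t + 74336988262119*t^2 + 44374251495022*t^3

Under M = [[8,9],[11,0]] in GL_2(Z/29), e_{29}(P',Q') = e_{29}(P,Q)^(8*0-9*11 mod 29).
8*0 - 9*11 = -99; reduced mod 29: det = 17, inverse 12.
Double-and-add over 11101: 5-1 doublings, 4-1 additions; each step l_{T,T}/v_{2T} or l_{T,P'}/v at Q'+S for random S.
e_{29}(P',Q') = 74063289414072 + 92317677167579*t + 50988572393229*t^2 + 105076048363660*t^3.
Hence e(P,Q) = 46514305536995 + 78742865432280*t + 74336988262119*t^2 + 44374251495022*t^3 in F_{110036679512897^4}^*.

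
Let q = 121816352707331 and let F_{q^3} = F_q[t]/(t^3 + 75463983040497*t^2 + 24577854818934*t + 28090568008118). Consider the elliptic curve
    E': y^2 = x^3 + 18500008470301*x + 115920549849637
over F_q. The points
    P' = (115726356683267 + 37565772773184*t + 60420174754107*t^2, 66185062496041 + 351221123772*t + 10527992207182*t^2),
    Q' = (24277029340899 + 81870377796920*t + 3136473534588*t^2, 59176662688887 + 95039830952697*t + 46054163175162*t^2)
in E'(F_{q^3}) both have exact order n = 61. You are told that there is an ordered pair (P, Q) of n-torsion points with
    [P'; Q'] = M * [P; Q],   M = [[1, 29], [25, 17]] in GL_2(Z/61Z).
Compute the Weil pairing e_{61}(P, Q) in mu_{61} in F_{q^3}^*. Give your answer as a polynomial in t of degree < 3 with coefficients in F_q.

e_{61} is bilinear + alternating on E[61], so e_{61}(1*P + 29*Q, 25*P + 17*Q) = e_{61}(P,Q)^(1*17-29*25).
1*17 - 29*25 = -708; reduced mod 61: det = 24, inverse 28.
6-bit Miller (111101) on E'/F_{121816352707331} with a'=18500008470301, b'=115920549849637: accumulate tangent/chord ratios at Q'+S and P'+S'.
e_{61}(P',Q') = 13092675206542 + 74100314882226*t + 21025272244260*t^2.
Raise to 28: e(P,Q) = 97395319193562 + 51375404173981*t + 4374494767523*t^2 in mu_{61}.

97395319193562 + 51375404173981*t + 4374494767523*t^2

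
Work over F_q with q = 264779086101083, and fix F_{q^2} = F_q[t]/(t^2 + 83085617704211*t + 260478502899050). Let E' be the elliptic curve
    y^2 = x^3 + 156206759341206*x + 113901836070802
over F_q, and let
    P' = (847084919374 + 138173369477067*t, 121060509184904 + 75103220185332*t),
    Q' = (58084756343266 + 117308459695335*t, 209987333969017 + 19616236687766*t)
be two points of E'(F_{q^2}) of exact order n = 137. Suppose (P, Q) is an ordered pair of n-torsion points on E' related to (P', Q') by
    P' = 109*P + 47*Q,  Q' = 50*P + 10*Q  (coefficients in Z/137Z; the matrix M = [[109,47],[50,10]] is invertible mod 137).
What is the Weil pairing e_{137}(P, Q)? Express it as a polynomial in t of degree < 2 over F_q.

168322615269509 + 42440864882498*t

e_{137}(aP+bQ,cP+dQ) = e_{137}(P,Q)^(ad-bc); with (a,b,c,d)=(109,47,50,10) this gives the det-137 law.
det(M) mod 137 = 110; its inverse in (Z/137)^* is 71 (check: 110*71 mod 137 = 1).
Run Miller on y^2=x^3+156206759341206*x+113901836070802 over F_{264779086101083}: ladder 10001001 (8 bits); e = f_P(D_Q)/f_Q(D_P).
e_{137}(P',Q') = 101621360600349 + 156176983829058*t.
Raise to 71: e(P,Q) = 168322615269509 + 42440864882498*t in mu_{137}.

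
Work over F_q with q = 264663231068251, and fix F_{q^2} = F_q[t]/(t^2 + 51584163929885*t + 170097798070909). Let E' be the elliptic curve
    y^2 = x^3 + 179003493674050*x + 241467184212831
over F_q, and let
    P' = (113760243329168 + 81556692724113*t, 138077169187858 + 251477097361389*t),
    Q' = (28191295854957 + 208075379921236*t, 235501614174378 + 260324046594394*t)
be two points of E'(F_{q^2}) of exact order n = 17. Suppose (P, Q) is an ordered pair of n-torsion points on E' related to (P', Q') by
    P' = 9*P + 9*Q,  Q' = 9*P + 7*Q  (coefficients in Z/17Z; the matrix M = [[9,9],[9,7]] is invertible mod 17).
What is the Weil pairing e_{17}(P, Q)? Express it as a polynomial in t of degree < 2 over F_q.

72619799139350 + 132079848743016*t

Alternating bilinearity on E[17] (values in mu_{17} in F_{264663231068251^2}) gives e(P',Q') = e(P,Q)^det(M).
So e_{17}(P,Q) = e_{17}(P',Q')^{16}, since 16*16 = 1 mod 17.
Miller loop for e_{17} over F_{264663231068251^2}: bits of 17 = 10001; 4 double steps + 1 add steps, l/v at each.
Result: e(P',Q') = 41292719303706 + 132583382325235*t.
Raise to 16: e(P,Q) = 72619799139350 + 132079848743016*t in mu_{17}.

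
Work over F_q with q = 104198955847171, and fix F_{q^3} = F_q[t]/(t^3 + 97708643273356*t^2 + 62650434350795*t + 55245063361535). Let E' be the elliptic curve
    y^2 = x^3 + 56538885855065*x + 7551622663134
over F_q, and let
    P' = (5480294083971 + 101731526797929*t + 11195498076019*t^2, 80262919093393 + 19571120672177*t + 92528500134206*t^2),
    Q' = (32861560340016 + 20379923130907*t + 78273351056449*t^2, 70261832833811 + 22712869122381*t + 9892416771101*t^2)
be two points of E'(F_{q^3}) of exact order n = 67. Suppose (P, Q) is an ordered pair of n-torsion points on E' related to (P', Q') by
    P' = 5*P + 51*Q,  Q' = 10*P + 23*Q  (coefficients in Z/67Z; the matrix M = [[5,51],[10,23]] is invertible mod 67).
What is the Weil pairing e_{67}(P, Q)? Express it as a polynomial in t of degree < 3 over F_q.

72002099508970 + 92870672099016*t + 32112625913424*t^2

Under M = [[5,51],[10,23]] in GL_2(Z/67), e_{67}(P',Q') = e_{67}(P,Q)^(5*23-51*10 mod 67).
det(M) mod 67 = 7; its inverse in (Z/67)^* is 48 (check: 7*48 mod 67 = 1).
Build f_{67,P'} and f_{67,Q'} via the 7-bit ladder of 67=1000011_2; evaluate at shifted divisors; quotient in F_{104198955847171^3}.
Result: e(P',Q') = 14374353536061 + 86755498900560*t + 75906638947001*t^2.
Raise to 48: e(P,Q) = 72002099508970 + 92870672099016*t + 32112625913424*t^2 in mu_{67}.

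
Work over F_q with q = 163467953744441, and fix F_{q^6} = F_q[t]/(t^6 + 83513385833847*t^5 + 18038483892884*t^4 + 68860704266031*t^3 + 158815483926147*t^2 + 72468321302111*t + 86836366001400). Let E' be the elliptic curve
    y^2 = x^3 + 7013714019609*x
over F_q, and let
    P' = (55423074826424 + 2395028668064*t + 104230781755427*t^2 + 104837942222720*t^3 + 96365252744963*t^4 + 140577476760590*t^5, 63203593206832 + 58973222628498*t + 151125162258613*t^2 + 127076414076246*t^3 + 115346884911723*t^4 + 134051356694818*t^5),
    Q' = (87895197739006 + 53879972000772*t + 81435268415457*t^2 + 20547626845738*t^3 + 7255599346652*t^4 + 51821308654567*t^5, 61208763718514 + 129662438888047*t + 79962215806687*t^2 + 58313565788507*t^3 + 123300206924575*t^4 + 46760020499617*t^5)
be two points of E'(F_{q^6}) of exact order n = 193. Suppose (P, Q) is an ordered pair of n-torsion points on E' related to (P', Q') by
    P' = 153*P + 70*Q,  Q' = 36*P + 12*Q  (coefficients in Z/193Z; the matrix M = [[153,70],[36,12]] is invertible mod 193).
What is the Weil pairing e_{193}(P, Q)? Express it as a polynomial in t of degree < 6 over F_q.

152750563325971 + 78873147307612*t + 12218651019436*t^2 + 91434774096335*t^3 + 40124663433198*t^4 + 87526939980635*t^5

Since e_{193}(P,P)=e_{193}(Q,Q)=1 and e_{193}(Q,P)=e_{193}(P,Q)^{-1}, expanding e_{193}(153*P + 70*Q,36*P + 12*Q) leaves e(P,Q)^det(M).
det(M) mod 193 = 88; its inverse in (Z/193)^* is 68 (check: 88*68 mod 193 = 1).
8-bit Miller (11000001) on E'/F_{163467953744441} with a'=7013714019609, b'=0: accumulate tangent/chord ratios at Q'+S and P'+S'.
e_{193}(P',Q') = 111062984032549 + 55169772764640*t + 22059952662124*t^2 + 36512074825838*t^3 + 49601787514190*t^4 + 139217111257523*t^5.
e_{193}(P,Q) = (111062984032549 + 55169772764640*t + 22059952662124*t^2 + 36512074825838*t^3 + 49601787514190*t^4 + 139217111257523*t^5)^{68} = 152750563325971 + 78873147307612*t + 12218651019436*t^2 + 91434774096335*t^3 + 40124663433198*t^4 + 87526939980635*t^5.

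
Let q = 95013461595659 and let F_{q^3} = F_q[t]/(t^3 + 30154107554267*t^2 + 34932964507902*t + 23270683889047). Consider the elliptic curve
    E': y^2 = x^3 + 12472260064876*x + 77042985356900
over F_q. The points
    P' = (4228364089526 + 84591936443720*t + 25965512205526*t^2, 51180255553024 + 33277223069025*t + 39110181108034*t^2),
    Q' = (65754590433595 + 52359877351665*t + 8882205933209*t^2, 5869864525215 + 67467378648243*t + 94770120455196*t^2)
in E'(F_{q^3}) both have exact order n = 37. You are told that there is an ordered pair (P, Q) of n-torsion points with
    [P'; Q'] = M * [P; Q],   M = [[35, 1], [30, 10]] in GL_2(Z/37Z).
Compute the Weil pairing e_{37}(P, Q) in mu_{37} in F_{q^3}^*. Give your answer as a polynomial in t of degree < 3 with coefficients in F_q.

e_{37}(aP+bQ,cP+dQ) = e_{37}(P,Q)^(ad-bc); with (a,b,c,d)=(35,1,30,10) this gives the det-37 law.
det(M) mod 37 = 24; its inverse in (Z/37)^* is 17 (check: 24*17 mod 37 = 1).
Miller loop for e_{37} over F_{95013461595659^3}: bits of 37 = 100101; 5 double steps + 2 add steps, l/v at each.
The quotient is 1223461844148 + 47927503138959*t + 74422554124909*t^2.
Thus e_{37}(P,Q) = 73564207678705 + 4720908572247*t + 36086572752381*t^2.

73564207678705 + 4720908572247*t + 36086572752381*t^2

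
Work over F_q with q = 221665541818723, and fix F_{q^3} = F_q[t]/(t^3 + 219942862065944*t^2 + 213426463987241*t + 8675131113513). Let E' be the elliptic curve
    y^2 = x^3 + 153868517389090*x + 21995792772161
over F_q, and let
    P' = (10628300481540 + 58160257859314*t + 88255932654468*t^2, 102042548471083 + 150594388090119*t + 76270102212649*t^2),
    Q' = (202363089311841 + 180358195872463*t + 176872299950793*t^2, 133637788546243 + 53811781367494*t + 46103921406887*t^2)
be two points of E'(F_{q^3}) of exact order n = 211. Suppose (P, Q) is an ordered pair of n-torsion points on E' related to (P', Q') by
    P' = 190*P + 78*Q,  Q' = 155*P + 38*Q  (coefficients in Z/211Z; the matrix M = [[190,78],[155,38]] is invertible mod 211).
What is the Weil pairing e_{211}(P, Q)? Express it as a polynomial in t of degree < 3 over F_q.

30490176177709 + 117601631310775*t + 139203151715175*t^2

e_{211}(aP+bQ,cP+dQ) = e_{211}(P,Q)^(ad-bc); with (a,b,c,d)=(190,78,155,38) this gives the det-211 law.
So e_{211}(P,Q) = e_{211}(P',Q')^{62}, since 194*62 = 1 mod 211.
Miller loop for e_{211} over F_{221665541818723^3}: bits of 211 = 11010011; 7 double steps + 4 add steps, l/v at each.
So e_{211}(P',Q') = 1064626769231 + 63482287046575*t + 201600154268117*t^2.
Hence e(P,Q) = 30490176177709 + 117601631310775*t + 139203151715175*t^2 in F_{221665541818723^3}^*.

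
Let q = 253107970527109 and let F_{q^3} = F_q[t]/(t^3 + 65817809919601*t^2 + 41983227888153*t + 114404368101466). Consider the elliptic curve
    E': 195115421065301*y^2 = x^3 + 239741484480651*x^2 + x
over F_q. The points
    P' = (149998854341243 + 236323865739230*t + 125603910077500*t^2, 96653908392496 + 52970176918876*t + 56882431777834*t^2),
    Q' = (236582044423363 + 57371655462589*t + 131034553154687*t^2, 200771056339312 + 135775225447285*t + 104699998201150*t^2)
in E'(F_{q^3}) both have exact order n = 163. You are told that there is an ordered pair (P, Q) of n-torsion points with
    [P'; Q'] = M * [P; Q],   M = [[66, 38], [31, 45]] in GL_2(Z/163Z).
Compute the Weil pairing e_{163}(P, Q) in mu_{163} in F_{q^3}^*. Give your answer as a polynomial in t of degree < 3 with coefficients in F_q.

Under M = [[66,38],[31,45]] in GL_2(Z/163), e_{163}(P',Q') = e_{163}(P,Q)^(66*45-38*31 mod 163).
66*45 - 38*31 = 1792; reduced mod 163: det = 162, inverse 162.
Undo Montgomery via alpha=55690772339521, beta=112780802566414: (a',b')=(0,19602755603594) over F_{253107970527109}.
Build f_{163,P'} and f_{163,Q'} via the 8-bit ladder of 163=10100011_2; evaluate at shifted divisors; quotient in F_{253107970527109^3}.
So e_{163}(P',Q') = 84237895879642 + 7917259347541*t + 60024395973274*t^2.
Raise to 162: e(P,Q) = 169036285217573 + 16976439933235*t + 46846831172610*t^2 in mu_{163}.

169036285217573 + 16976439933235*t + 46846831172610*t^2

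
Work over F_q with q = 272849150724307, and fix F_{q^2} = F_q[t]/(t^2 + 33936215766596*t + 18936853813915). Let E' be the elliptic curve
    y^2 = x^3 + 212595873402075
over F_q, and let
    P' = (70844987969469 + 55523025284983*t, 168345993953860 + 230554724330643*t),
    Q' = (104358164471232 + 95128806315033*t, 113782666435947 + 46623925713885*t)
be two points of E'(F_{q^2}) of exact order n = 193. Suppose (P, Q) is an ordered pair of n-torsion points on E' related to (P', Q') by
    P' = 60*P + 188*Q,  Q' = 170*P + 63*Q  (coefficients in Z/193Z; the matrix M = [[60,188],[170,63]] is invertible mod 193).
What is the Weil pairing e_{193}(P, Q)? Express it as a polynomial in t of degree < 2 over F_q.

143172740030847 + 229489983512544*t

e_{193} is bilinear + alternating on E[193], so e_{193}(60*P + 188*Q, 170*P + 63*Q) = e_{193}(P,Q)^(60*63-188*170).
det M = 60*63 - 188*170 = -28180 = 191 (mod 193); 191^{-1} = 96 (mod 193).
8-bit Miller (11000001) on E'/F_{272849150724307} with a'=0, b'=212595873402075: accumulate tangent/chord ratios at Q'+S and P'+S'.
f_P(D_Q)/f_Q(D_P) = 203829029313160 + 189462933952049*t.
(203829029313160 + 189462933952049*t)^{96} mod (272849150724307,f) = 143172740030847 + 229489983512544*t.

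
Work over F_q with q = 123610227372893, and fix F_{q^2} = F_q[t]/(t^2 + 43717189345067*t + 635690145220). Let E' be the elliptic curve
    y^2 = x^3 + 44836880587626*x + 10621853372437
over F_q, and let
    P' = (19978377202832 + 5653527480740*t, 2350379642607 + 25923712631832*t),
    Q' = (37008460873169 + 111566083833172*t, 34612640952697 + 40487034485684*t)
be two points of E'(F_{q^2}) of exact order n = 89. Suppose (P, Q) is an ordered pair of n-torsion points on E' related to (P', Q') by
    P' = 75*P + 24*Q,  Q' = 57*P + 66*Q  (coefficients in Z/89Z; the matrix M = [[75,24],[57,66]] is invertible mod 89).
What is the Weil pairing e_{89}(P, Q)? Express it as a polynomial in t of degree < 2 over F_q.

68918809636909 + 58795792621613*t

e_{89} is bilinear + alternating on E[89], so e_{89}(75*P + 24*Q, 57*P + 66*Q) = e_{89}(P,Q)^(75*66-24*57).
75*66 - 24*57 = 3582; reduced mod 89: det = 22, inverse 85.
Build f_{89,P'} and f_{89,Q'} via the 7-bit ladder of 89=1011001_2; evaluate at shifted divisors; quotient in F_{123610227372893^2}.
f_P(D_Q)/f_Q(D_P) = 42268658804015 + 7024873700728*t.
e_{89}(P,Q) = (42268658804015 + 7024873700728*t)^{85} = 68918809636909 + 58795792621613*t.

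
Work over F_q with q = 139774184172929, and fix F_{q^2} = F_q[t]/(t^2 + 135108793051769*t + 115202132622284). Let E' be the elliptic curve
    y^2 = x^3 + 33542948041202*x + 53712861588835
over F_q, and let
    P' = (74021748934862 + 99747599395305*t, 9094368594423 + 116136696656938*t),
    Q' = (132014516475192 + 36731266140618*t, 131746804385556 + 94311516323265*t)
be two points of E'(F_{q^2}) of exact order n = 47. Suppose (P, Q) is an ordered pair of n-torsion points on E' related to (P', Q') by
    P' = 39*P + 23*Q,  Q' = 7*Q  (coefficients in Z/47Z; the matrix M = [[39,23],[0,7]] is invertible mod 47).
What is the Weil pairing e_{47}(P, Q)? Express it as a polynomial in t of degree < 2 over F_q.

Since e_{47}(P,P)=e_{47}(Q,Q)=1 and e_{47}(Q,P)=e_{47}(P,Q)^{-1}, expanding e_{47}(39*P + 23*Q,7*Q) leaves e(P,Q)^det(M).
So e_{47}(P,Q) = e_{47}(P',Q')^{26}, since 38*26 = 1 mod 47.
Double-and-add over 101111: 6-1 doublings, 5-1 additions; each step l_{T,T}/v_{2T} or l_{T,P'}/v at Q'+S for random S.
Miller gives e_{47}(P',Q') = 10762743867952 + 48834258281124*t in F_{139774184172929^2}.
e_{47}(P,Q) = (10762743867952 + 48834258281124*t)^{26} = 119382257445781 + 124567022755678*t.

119382257445781 + 124567022755678*t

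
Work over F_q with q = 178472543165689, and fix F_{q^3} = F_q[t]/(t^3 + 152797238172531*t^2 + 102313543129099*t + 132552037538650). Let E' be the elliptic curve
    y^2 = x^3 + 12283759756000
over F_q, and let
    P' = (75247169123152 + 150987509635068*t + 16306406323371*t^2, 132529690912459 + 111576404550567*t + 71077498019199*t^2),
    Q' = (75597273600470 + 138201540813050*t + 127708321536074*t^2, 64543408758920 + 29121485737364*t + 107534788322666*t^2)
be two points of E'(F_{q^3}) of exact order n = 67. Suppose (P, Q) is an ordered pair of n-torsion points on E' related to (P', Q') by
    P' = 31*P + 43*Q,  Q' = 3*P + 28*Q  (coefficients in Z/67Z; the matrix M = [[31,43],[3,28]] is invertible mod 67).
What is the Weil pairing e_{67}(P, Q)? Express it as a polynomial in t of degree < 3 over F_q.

Alternating bilinearity on E[67] (values in mu_{67} in F_{178472543165689^3}) gives e(P',Q') = e(P,Q)^det(M).
So e_{67}(P,Q) = e_{67}(P',Q')^{34}, since 2*34 = 1 mod 67.
Build f_{67,P'} and f_{67,Q'} via the 7-bit ladder of 67=1000011_2; evaluate at shifted divisors; quotient in F_{178472543165689^3}.
The quotient is 63693488607123 + 51572393849631*t + 25526109296182*t^2.
Thus e_{67}(P,Q) = 80983462860144 + 82719493173385*t + 131672568850280*t^2.

80983462860144 + 82719493173385*t + 131672568850280*t^2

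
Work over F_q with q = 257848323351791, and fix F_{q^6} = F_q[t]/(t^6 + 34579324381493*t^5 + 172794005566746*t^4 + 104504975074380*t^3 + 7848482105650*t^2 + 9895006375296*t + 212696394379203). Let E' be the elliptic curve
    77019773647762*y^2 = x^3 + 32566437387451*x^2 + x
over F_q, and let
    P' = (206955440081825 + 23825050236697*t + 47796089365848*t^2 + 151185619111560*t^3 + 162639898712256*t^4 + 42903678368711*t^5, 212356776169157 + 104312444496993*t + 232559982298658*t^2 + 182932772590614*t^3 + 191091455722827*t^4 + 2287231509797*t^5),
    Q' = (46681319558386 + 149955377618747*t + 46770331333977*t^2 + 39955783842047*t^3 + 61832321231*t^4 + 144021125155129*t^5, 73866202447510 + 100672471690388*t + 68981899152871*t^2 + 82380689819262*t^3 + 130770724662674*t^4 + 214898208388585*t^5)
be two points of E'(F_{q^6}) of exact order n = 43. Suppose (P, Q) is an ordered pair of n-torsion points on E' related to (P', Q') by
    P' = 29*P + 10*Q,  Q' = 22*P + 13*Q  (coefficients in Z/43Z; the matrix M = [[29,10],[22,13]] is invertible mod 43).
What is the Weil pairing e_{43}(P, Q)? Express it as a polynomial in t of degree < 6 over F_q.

Since e_{43}(P,P)=e_{43}(Q,Q)=1 and e_{43}(Q,P)=e_{43}(P,Q)^{-1}, expanding e_{43}(29*P + 10*Q,22*P + 13*Q) leaves e(P,Q)^det(M).
Inverting 28 mod 43: 20. Thus e_{43}(P,Q) = e(P',Q')^{20}.
(x,y)|->(48993871216742x+48004990637540,48993871216742y) sends E' to y^2=x^3+95109831530529*x+177581081405888.
Miller loop for e_{43} over F_{257848323351791^6}: bits of 43 = 101011; 5 double steps + 3 add steps, l/v at each.
f_P(D_Q)/f_Q(D_P) = 195222936083318 + 29875707063023*t + 26599299280826*t^2 + 91824478261828*t^3 + 155460129937439*t^4 + 122756647200984*t^5.
Hence e(P,Q) = 88635392967594 + 245776605284918*t + 26354217857062*t^2 + 86582318506343*t^3 + 191730948272284*t^4 + 39317620234023*t^5 in F_{257848323351791^6}^*.

88635392967594 + 245776605284918*t + 26354217857062*t^2 + 86582318506343*t^3 + 191730948272284*t^4 + 39317620234023*t^5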